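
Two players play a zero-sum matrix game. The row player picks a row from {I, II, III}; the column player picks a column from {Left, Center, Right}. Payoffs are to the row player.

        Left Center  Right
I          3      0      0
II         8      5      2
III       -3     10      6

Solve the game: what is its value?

18/5

Row minima: I → 0, II → 2, III → -3; maximin = 2.
Column maxima: Left → 8, Center → 10, Right → 6; minimax = 6.
2 ≠ 6, so there is no saddle point; optimal play is mixed.
I is strictly dominated by II, so the row player never plays it.
With I eliminated, Center is strictly dominated by Right (it gives the row player strictly more in every remaining row), so the column player never plays it.
On the remaining 2×2 (II, III vs Left, Right):
Let the row player play II with probability p. Expected payoff against Left: 8p + (-3)(1−p) = 11p − 3; against Right: 2p + 6(1−p) = −4p + 6.
Setting these equal: 11p − 3 = −4p + 6 ⇒ 15p = 9 ⇒ p = 3/5, and the value is (11)·(3/5) − 3 = 18/5.
For the column player: with q = P(Left), equating II's and III's payoffs gives 6q + 2 = −9q + 6 ⇒ q = 4/15.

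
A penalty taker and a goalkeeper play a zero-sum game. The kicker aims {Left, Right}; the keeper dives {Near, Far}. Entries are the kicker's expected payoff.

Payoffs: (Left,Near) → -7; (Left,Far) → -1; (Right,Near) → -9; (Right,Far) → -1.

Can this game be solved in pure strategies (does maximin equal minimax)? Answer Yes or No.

Row minima: Left → -7, Right → -9; maximin = -7.
Column maxima: Near → -7, Far → -1; minimax = -7.
maximin = minimax = -7, so a saddle point exists.

Yes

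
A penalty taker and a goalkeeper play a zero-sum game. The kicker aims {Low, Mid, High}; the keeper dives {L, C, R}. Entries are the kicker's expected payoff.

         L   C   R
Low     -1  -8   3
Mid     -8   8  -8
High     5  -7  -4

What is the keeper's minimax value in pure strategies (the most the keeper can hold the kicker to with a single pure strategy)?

Column maxima: L → 5, C → 8, R → 3.
The smallest of these is 3.

3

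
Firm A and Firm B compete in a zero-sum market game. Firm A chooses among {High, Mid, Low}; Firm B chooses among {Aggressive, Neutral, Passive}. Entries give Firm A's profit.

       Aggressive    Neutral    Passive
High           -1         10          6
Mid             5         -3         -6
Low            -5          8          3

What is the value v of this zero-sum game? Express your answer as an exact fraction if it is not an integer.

Row minima: High → -1, Mid → -6, Low → -5; maximin = -1.
Column maxima: Aggressive → 5, Neutral → 10, Passive → 6; minimax = 5.
-1 ≠ 5, so there is no saddle point; optimal play is mixed.
Low is strictly dominated by High, so Firm A never plays it.
Neutral is strictly dominated by Passive (it gives Firm A strictly more in every row), so Firm B never plays it.
On the remaining 2×2 (High, Mid vs Aggressive, Passive):
Let Firm A play High with probability p. Expected payoff against Aggressive: (-1)p + 5(1−p) = −6p + 5; against Passive: 6p + (-6)(1−p) = 12p − 6.
Setting these equal: −6p + 5 = 12p − 6 ⇒ −18p = -11 ⇒ p = 11/18, and the value is (-6)·(11/18) + 5 = 4/3.
For Firm B: with q = P(Aggressive), equating High's and Mid's payoffs gives −7q + 6 = 11q − 6 ⇒ q = 2/3.

4/3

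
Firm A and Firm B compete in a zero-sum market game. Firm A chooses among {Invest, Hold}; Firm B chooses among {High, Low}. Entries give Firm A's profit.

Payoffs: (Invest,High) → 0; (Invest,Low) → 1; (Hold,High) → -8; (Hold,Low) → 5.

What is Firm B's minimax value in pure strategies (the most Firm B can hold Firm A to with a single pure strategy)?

0

Column maxima: High → 0, Low → 5.
The smallest of these is 0.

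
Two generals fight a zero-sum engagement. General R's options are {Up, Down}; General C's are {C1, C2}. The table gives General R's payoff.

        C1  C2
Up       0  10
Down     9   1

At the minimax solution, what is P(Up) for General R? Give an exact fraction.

Row minima: Up → 0, Down → 1; maximin = 1.
Column maxima: C1 → 9, C2 → 10; minimax = 9.
1 ≠ 9, so there is no saddle point; optimal play is mixed.
Let General R play Up with probability p. Expected payoff against C1: 0p + 9(1−p) = −9p + 9; against C2: 10p + 1(1−p) = 9p + 1.
Setting these equal: −9p + 9 = 9p + 1 ⇒ −18p = -8 ⇒ p = 4/9, and the value is (-9)·(4/9) + 9 = 5.
For General C: with q = P(C1), equating Up's and Down's payoffs gives −10q + 10 = 8q + 1 ⇒ q = 1/2.

4/9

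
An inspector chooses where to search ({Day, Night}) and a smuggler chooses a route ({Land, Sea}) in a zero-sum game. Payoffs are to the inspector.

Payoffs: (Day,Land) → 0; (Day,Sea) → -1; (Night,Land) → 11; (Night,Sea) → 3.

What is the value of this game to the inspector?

Row minima: Day → -1, Night → 3; maximin = 3.
Column maxima: Land → 11, Sea → 3; minimax = 3.
Since maximin = minimax = 3, there is a saddle point and the value is 3.

3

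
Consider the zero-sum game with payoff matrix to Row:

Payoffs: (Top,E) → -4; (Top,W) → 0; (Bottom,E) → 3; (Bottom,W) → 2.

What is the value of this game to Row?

2

Row minima: Top → -4, Bottom → 2; maximin = 2.
Column maxima: E → 3, W → 2; minimax = 2.
Since maximin = minimax = 2, there is a saddle point and the value is 2.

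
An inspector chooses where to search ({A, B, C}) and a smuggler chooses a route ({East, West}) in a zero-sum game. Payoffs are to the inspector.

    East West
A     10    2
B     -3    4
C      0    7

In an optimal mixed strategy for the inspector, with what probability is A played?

Row minima: A → 2, B → -3, C → 0; maximin = 2.
Column maxima: East → 10, West → 7; minimax = 7.
2 ≠ 7, so there is no saddle point; optimal play is mixed.
B is strictly dominated by C, so the inspector never plays it.
On the remaining 2×2 (A, C vs East, West):
Let the inspector play A with probability p. Expected payoff against East: 10p + 0(1−p) = 10p; against West: 2p + 7(1−p) = −5p + 7.
Setting these equal: 10p = −5p + 7 ⇒ 15p = 7 ⇒ p = 7/15, and the value is (10)·(7/15) = 14/3.
For the smuggler: with q = P(East), equating A's and C's payoffs gives 8q + 2 = −7q + 7 ⇒ q = 1/3.

7/15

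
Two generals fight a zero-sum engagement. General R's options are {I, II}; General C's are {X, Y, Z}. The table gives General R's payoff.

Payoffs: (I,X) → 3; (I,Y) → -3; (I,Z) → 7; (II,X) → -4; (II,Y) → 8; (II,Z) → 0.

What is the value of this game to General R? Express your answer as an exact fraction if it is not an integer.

Row minima: I → -3, II → -4; maximin = -3.
Column maxima: X → 3, Y → 8, Z → 7; minimax = 3.
-3 ≠ 3, so there is no saddle point; optimal play is mixed.
Z is strictly dominated by X (it gives General R strictly more in every row), so General C never plays it.
On the remaining 2×2 (I, II vs X, Y):
Let General R play I with probability p. Expected payoff against X: 3p + (-4)(1−p) = 7p − 4; against Y: (-3)p + 8(1−p) = −11p + 8.
Setting these equal: 7p − 4 = −11p + 8 ⇒ 18p = 12 ⇒ p = 2/3, and the value is (7)·(2/3) − 4 = 2/3.
For General C: with q = P(X), equating I's and II's payoffs gives 6q − 3 = −12q + 8 ⇒ q = 11/18.

2/3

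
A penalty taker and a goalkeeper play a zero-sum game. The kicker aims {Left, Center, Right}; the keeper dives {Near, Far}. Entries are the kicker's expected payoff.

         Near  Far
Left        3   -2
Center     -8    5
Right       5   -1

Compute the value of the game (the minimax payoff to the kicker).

Row minima: Left → -2, Center → -8, Right → -1; maximin = -1.
Column maxima: Near → 5, Far → 5; minimax = 5.
-1 ≠ 5, so there is no saddle point; optimal play is mixed.
Left is strictly dominated by Right, so the kicker never plays it.
On the remaining 2×2 (Center, Right vs Near, Far):
Let the kicker play Center with probability p. Expected payoff against Near: (-8)p + 5(1−p) = −13p + 5; against Far: 5p + (-1)(1−p) = 6p − 1.
Setting these equal: −13p + 5 = 6p − 1 ⇒ −19p = -6 ⇒ p = 6/19, and the value is (-13)·(6/19) + 5 = 17/19.
For the keeper: with q = P(Near), equating Center's and Right's payoffs gives −13q + 5 = 6q − 1 ⇒ q = 6/19.

17/19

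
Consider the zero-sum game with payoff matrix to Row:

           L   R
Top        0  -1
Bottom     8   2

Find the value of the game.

2

Row minima: Top → -1, Bottom → 2; maximin = 2.
Column maxima: L → 8, R → 2; minimax = 2.
Since maximin = minimax = 2, there is a saddle point and the value is 2.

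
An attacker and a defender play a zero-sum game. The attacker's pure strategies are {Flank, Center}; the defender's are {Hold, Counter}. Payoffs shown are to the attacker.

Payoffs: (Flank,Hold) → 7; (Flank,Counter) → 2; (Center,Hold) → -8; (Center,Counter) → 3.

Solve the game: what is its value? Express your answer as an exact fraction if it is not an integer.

Row minima: Flank → 2, Center → -8; maximin = 2.
Column maxima: Hold → 7, Counter → 3; minimax = 3.
2 ≠ 3, so there is no saddle point; optimal play is mixed.
Let the attacker play Flank with probability p. Expected payoff against Hold: 7p + (-8)(1−p) = 15p − 8; against Counter: 2p + 3(1−p) = −p + 3.
Setting these equal: 15p − 8 = −p + 3 ⇒ 16p = 11 ⇒ p = 11/16, and the value is (15)·(11/16) − 8 = 37/16.
For the defender: with q = P(Hold), equating Flank's and Center's payoffs gives 5q + 2 = −11q + 3 ⇒ q = 1/16.

37/16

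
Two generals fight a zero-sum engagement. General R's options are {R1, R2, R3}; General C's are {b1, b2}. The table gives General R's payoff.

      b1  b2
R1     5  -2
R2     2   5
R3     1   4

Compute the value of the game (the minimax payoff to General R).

29/10

Row minima: R1 → -2, R2 → 2, R3 → 1; maximin = 2.
Column maxima: b1 → 5, b2 → 5; minimax = 5.
2 ≠ 5, so there is no saddle point; optimal play is mixed.
R3 is strictly dominated by R2, so General R never plays it.
On the remaining 2×2 (R1, R2 vs b1, b2):
Let General R play R1 with probability p. Expected payoff against b1: 5p + 2(1−p) = 3p + 2; against b2: (-2)p + 5(1−p) = −7p + 5.
Setting these equal: 3p + 2 = −7p + 5 ⇒ 10p = 3 ⇒ p = 3/10, and the value is (3)·(3/10) + 2 = 29/10.
For General C: with q = P(b1), equating R1's and R2's payoffs gives 7q − 2 = −3q + 5 ⇒ q = 7/10.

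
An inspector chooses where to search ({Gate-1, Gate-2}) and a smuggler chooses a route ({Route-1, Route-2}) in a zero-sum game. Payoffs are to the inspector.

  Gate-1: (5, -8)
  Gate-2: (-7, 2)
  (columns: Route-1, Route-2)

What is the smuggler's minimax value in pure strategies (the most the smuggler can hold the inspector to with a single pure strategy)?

2

Column maxima: Route-1 → 5, Route-2 → 2.
The smallest of these is 2.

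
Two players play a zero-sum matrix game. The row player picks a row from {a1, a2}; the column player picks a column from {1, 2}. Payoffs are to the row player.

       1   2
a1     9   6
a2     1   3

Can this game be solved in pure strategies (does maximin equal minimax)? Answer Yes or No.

Yes

Row minima: a1 → 6, a2 → 1; maximin = 6.
Column maxima: 1 → 9, 2 → 6; minimax = 6.
maximin = minimax = 6, so a saddle point exists.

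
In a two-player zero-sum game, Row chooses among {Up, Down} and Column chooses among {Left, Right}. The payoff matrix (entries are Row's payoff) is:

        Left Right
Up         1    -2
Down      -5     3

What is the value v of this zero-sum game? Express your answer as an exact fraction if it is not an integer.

-7/11

Row minima: Up → -2, Down → -5; maximin = -2.
Column maxima: Left → 1, Right → 3; minimax = 1.
-2 ≠ 1, so there is no saddle point; optimal play is mixed.
Let Row play Up with probability p. Expected payoff against Left: 1p + (-5)(1−p) = 6p − 5; against Right: (-2)p + 3(1−p) = −5p + 3.
Setting these equal: 6p − 5 = −5p + 3 ⇒ 11p = 8 ⇒ p = 8/11, and the value is (6)·(8/11) − 5 = -7/11.
For Column: with q = P(Left), equating Up's and Down's payoffs gives 3q − 2 = −8q + 3 ⇒ q = 5/11.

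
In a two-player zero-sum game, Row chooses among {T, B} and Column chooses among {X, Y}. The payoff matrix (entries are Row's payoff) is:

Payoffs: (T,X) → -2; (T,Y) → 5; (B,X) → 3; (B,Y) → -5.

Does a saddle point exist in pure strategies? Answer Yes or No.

Row minima: T → -2, B → -5; maximin = -2.
Column maxima: X → 3, Y → 5; minimax = 3.
-2 ≠ 3, so no pure-strategy equilibrium exists.

No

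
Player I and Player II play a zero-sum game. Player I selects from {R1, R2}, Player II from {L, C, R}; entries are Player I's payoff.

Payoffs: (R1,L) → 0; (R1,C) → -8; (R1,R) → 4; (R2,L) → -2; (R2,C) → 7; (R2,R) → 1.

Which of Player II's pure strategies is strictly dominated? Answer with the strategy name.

R

L holds Player I's payoff strictly below R in every row: 0 < 4, -2 < 1.
So R is strictly dominated for Player II.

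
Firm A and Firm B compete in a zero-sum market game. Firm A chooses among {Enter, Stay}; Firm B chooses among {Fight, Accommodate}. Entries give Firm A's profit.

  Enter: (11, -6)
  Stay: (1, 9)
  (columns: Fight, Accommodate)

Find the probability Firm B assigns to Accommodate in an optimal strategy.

2/5

Row minima: Enter → -6, Stay → 1; maximin = 1.
Column maxima: Fight → 11, Accommodate → 9; minimax = 9.
1 ≠ 9, so there is no saddle point; optimal play is mixed.
Let Firm A play Enter with probability p. Expected payoff against Fight: 11p + 1(1−p) = 10p + 1; against Accommodate: (-6)p + 9(1−p) = −15p + 9.
Setting these equal: 10p + 1 = −15p + 9 ⇒ 25p = 8 ⇒ p = 8/25, and the value is (10)·(8/25) + 1 = 21/5.
For Firm B: with q = P(Fight), equating Enter's and Stay's payoffs gives 17q − 6 = −8q + 9 ⇒ q = 3/5.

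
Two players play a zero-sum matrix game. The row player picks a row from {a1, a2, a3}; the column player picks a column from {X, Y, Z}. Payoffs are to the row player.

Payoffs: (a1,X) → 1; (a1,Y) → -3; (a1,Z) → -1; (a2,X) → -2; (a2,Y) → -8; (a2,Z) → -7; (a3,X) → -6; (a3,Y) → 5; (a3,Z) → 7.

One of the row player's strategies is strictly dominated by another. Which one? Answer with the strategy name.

a2

a1 gives a strictly higher payoff than a2 against every column: 1 > -2, -3 > -8, -1 > -7.
So a2 is strictly dominated and the row player never plays it.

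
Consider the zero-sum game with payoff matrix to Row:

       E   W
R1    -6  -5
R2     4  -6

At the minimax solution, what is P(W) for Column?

10/11

Row minima: R1 → -6, R2 → -6; maximin = -6.
Column maxima: E → 4, W → -5; minimax = -5.
-6 ≠ -5, so there is no saddle point; optimal play is mixed.
Let Row play R1 with probability p. Expected payoff against E: (-6)p + 4(1−p) = −10p + 4; against W: (-5)p + (-6)(1−p) = p − 6.
Setting these equal: −10p + 4 = p − 6 ⇒ −11p = -10 ⇒ p = 10/11, and the value is (-10)·(10/11) + 4 = -56/11.
For Column: with q = P(E), equating R1's and R2's payoffs gives −q − 5 = 10q − 6 ⇒ q = 1/11.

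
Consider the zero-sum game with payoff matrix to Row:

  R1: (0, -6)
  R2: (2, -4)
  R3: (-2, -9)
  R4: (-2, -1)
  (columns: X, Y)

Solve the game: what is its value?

-10/7

Row minima: R1 → -6, R2 → -4, R3 → -9, R4 → -2; maximin = -2.
Column maxima: X → 2, Y → -1; minimax = -1.
-2 ≠ -1, so there is no saddle point; optimal play is mixed.
R1 is strictly dominated by R2, so Row never plays it.
R3 is strictly dominated by R2, so Row never plays it.
On the remaining 2×2 (R2, R4 vs X, Y):
Let Row play R2 with probability p. Expected payoff against X: 2p + (-2)(1−p) = 4p − 2; against Y: (-4)p + (-1)(1−p) = −3p − 1.
Setting these equal: 4p − 2 = −3p − 1 ⇒ 7p = 1 ⇒ p = 1/7, and the value is (4)·(1/7) − 2 = -10/7.
For Column: with q = P(X), equating R2's and R4's payoffs gives 6q − 4 = −q − 1 ⇒ q = 3/7.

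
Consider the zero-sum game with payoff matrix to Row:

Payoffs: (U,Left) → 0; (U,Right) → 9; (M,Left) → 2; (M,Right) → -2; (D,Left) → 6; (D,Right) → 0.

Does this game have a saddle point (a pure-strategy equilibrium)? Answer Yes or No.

No

Row minima: U → 0, M → -2, D → 0; maximin = 0.
Column maxima: Left → 6, Right → 9; minimax = 6.
0 ≠ 6, so no pure-strategy equilibrium exists.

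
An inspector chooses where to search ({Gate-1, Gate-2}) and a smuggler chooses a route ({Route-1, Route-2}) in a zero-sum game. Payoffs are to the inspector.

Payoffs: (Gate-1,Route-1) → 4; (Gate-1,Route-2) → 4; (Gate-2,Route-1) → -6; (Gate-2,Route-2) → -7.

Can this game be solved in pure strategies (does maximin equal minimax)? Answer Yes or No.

Row minima: Gate-1 → 4, Gate-2 → -7; maximin = 4.
Column maxima: Route-1 → 4, Route-2 → 4; minimax = 4.
maximin = minimax = 4, so a saddle point exists.

Yes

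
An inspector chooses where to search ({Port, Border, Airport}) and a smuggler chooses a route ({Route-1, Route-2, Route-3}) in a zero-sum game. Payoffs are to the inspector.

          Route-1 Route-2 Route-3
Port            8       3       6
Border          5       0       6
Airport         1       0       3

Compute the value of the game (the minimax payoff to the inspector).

3

Row minima: Port → 3, Border → 0, Airport → 0; maximin = 3.
Column maxima: Route-1 → 8, Route-2 → 3, Route-3 → 6; minimax = 3.
Since maximin = minimax = 3, there is a saddle point and the value is 3.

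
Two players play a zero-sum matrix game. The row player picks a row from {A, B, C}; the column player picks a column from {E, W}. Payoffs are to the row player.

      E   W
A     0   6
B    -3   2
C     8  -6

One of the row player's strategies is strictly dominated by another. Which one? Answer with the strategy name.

B

A gives a strictly higher payoff than B against every column: 0 > -3, 6 > 2.
So B is strictly dominated and the row player never plays it.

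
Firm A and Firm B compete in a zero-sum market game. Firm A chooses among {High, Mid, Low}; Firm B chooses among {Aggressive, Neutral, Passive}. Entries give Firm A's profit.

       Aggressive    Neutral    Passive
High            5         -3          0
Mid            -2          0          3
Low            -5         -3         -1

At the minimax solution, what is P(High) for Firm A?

1/5

Row minima: High → -3, Mid → -2, Low → -5; maximin = -2.
Column maxima: Aggressive → 5, Neutral → 0, Passive → 3; minimax = 0.
-2 ≠ 0, so there is no saddle point; optimal play is mixed.
Low is strictly dominated by Mid, so Firm A never plays it.
Passive is strictly dominated by Neutral (it gives Firm A strictly more in every row), so Firm B never plays it.
On the remaining 2×2 (High, Mid vs Aggressive, Neutral):
Let Firm A play High with probability p. Expected payoff against Aggressive: 5p + (-2)(1−p) = 7p − 2; against Neutral: (-3)p + 0(1−p) = −3p.
Setting these equal: 7p − 2 = −3p ⇒ 10p = 2 ⇒ p = 1/5, and the value is (7)·(1/5) − 2 = -3/5.
For Firm B: with q = P(Aggressive), equating High's and Mid's payoffs gives 8q − 3 = −2q ⇒ q = 3/10.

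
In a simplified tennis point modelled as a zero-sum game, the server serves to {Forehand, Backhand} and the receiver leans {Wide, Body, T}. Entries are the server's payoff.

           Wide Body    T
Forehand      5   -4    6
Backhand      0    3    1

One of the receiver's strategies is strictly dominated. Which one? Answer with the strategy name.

Wide holds the server's payoff strictly below T in every row: 5 < 6, 0 < 1.
So T is strictly dominated for the receiver.

T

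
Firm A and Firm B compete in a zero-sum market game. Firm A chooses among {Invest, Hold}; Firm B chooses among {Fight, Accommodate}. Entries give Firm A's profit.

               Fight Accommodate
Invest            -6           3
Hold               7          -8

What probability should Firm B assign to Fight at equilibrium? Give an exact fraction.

11/24

Row minima: Invest → -6, Hold → -8; maximin = -6.
Column maxima: Fight → 7, Accommodate → 3; minimax = 3.
-6 ≠ 3, so there is no saddle point; optimal play is mixed.
Let Firm A play Invest with probability p. Expected payoff against Fight: (-6)p + 7(1−p) = −13p + 7; against Accommodate: 3p + (-8)(1−p) = 11p − 8.
Setting these equal: −13p + 7 = 11p − 8 ⇒ −24p = -15 ⇒ p = 5/8, and the value is (-13)·(5/8) + 7 = -9/8.
For Firm B: with q = P(Fight), equating Invest's and Hold's payoffs gives −9q + 3 = 15q − 8 ⇒ q = 11/24.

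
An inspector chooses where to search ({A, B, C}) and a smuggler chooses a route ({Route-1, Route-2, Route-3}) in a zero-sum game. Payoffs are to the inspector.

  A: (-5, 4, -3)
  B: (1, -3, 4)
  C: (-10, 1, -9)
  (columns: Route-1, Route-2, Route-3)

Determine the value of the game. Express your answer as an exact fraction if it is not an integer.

-11/13

Row minima: A → -5, B → -3, C → -10; maximin = -3.
Column maxima: Route-1 → 1, Route-2 → 4, Route-3 → 4; minimax = 1.
-3 ≠ 1, so there is no saddle point; optimal play is mixed.
C is strictly dominated by A, so the inspector never plays it.
Route-3 is strictly dominated by Route-1 (it gives the inspector strictly more in every row), so the smuggler never plays it.
On the remaining 2×2 (A, B vs Route-1, Route-2):
Let the inspector play A with probability p. Expected payoff against Route-1: (-5)p + 1(1−p) = −6p + 1; against Route-2: 4p + (-3)(1−p) = 7p − 3.
Setting these equal: −6p + 1 = 7p − 3 ⇒ −13p = -4 ⇒ p = 4/13, and the value is (-6)·(4/13) + 1 = -11/13.
For the smuggler: with q = P(Route-1), equating A's and B's payoffs gives −9q + 4 = 4q − 3 ⇒ q = 7/13.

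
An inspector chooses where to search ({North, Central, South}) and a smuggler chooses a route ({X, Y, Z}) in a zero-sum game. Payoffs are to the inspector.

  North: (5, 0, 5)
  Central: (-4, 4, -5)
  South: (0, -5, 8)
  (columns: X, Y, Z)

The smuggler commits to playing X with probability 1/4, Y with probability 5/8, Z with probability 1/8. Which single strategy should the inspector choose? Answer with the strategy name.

North

Expected payoff of North: (1/4)·5 + (5/8)·0 + (1/8)·5 = 15/8.
Expected payoff of Central: (1/4)·(-4) + (5/8)·4 + (1/8)·(-5) = 7/8.
Expected payoff of South: (1/4)·0 + (5/8)·(-5) + (1/8)·8 = -17/8.
The largest is 15/8, so the inspector's best response is North.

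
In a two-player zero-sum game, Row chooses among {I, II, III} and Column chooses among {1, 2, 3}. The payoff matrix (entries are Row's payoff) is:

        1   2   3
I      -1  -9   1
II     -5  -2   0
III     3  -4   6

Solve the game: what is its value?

Row minima: I → -9, II → -5, III → -4; maximin = -4.
Column maxima: 1 → 3, 2 → -2, 3 → 6; minimax = -2.
-4 ≠ -2, so there is no saddle point; optimal play is mixed.
I is strictly dominated by III, so Row never plays it.
3 is strictly dominated by 1 (it gives Row strictly more in every row), so Column never plays it.
On the remaining 2×2 (II, III vs 1, 2):
Let Row play II with probability p. Expected payoff against 1: (-5)p + 3(1−p) = −8p + 3; against 2: (-2)p + (-4)(1−p) = 2p − 4.
Setting these equal: −8p + 3 = 2p − 4 ⇒ −10p = -7 ⇒ p = 7/10, and the value is (-8)·(7/10) + 3 = -13/5.
For Column: with q = P(1), equating II's and III's payoffs gives −3q − 2 = 7q − 4 ⇒ q = 1/5.

-13/5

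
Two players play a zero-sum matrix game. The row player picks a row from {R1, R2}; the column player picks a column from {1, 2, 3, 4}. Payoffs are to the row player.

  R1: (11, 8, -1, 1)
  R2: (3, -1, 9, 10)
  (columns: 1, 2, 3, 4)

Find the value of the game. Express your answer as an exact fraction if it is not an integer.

71/19

Row minima: R1 → -1, R2 → -1; maximin = -1.
Column maxima: 1 → 11, 2 → 8, 3 → 9, 4 → 10; minimax = 8.
-1 ≠ 8, so there is no saddle point; optimal play is mixed.
1 is strictly dominated by 2 (it gives the row player strictly more in every row), so the column player never plays it.
4 is strictly dominated by 3 (it gives the row player strictly more in every row), so the column player never plays it.
On the remaining 2×2 (R1, R2 vs 2, 3):
Let the row player play R1 with probability p. Expected payoff against 2: 8p + (-1)(1−p) = 9p − 1; against 3: (-1)p + 9(1−p) = −10p + 9.
Setting these equal: 9p − 1 = −10p + 9 ⇒ 19p = 10 ⇒ p = 10/19, and the value is (9)·(10/19) − 1 = 71/19.
For the column player: with q = P(2), equating R1's and R2's payoffs gives 9q − 1 = −10q + 9 ⇒ q = 10/19.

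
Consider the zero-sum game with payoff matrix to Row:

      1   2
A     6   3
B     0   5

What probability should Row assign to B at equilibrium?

Row minima: A → 3, B → 0; maximin = 3.
Column maxima: 1 → 6, 2 → 5; minimax = 5.
3 ≠ 5, so there is no saddle point; optimal play is mixed.
Let Row play A with probability p. Expected payoff against 1: 6p + 0(1−p) = 6p; against 2: 3p + 5(1−p) = −2p + 5.
Setting these equal: 6p = −2p + 5 ⇒ 8p = 5 ⇒ p = 5/8, and the value is (6)·(5/8) = 15/4.
For Column: with q = P(1), equating A's and B's payoffs gives 3q + 3 = −5q + 5 ⇒ q = 1/4.

3/8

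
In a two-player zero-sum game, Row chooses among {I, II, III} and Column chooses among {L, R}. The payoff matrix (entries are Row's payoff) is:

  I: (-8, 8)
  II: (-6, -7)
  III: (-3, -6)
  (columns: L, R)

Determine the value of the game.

-72/19

Row minima: I → -8, II → -7, III → -6; maximin = -6.
Column maxima: L → -3, R → 8; minimax = -3.
-6 ≠ -3, so there is no saddle point; optimal play is mixed.
II is strictly dominated by III, so Row never plays it.
On the remaining 2×2 (I, III vs L, R):
Let Row play I with probability p. Expected payoff against L: (-8)p + (-3)(1−p) = −5p − 3; against R: 8p + (-6)(1−p) = 14p − 6.
Setting these equal: −5p − 3 = 14p − 6 ⇒ −19p = -3 ⇒ p = 3/19, and the value is (-5)·(3/19) − 3 = -72/19.
For Column: with q = P(L), equating I's and III's payoffs gives −16q + 8 = 3q − 6 ⇒ q = 14/19.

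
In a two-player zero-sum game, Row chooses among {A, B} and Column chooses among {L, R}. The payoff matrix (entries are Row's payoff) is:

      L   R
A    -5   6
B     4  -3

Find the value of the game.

Row minima: A → -5, B → -3; maximin = -3.
Column maxima: L → 4, R → 6; minimax = 4.
-3 ≠ 4, so there is no saddle point; optimal play is mixed.
Let Row play A with probability p. Expected payoff against L: (-5)p + 4(1−p) = −9p + 4; against R: 6p + (-3)(1−p) = 9p − 3.
Setting these equal: −9p + 4 = 9p − 3 ⇒ −18p = -7 ⇒ p = 7/18, and the value is (-9)·(7/18) + 4 = 1/2.
For Column: with q = P(L), equating A's and B's payoffs gives −11q + 6 = 7q − 3 ⇒ q = 1/2.

1/2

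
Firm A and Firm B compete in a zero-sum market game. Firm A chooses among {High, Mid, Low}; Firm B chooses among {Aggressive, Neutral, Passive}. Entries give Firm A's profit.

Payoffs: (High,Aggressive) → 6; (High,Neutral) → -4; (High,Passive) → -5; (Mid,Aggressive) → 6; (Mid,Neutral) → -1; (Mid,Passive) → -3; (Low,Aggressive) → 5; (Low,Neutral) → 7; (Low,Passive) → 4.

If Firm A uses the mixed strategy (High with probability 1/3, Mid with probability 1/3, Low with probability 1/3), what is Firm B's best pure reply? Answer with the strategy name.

Passive

If Firm B plays Aggressive, Firm A's expected payoff is (1/3)·6 + (1/3)·6 + (1/3)·5 = 17/3.
If Firm B plays Neutral, Firm A's expected payoff is (1/3)·(-4) + (1/3)·(-1) + (1/3)·7 = 2/3.
If Firm B plays Passive, Firm A's expected payoff is (1/3)·(-5) + (1/3)·(-3) + (1/3)·4 = -4/3.
Firm B minimizes Firm A's payoff; the smallest is -4/3, so the best response is Passive.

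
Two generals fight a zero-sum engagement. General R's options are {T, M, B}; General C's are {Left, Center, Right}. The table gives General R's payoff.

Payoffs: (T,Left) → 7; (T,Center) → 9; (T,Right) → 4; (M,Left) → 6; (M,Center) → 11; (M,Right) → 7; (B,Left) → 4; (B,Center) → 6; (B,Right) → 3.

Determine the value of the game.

Row minima: T → 4, M → 6, B → 3; maximin = 6.
Column maxima: Left → 7, Center → 11, Right → 7; minimax = 7.
6 ≠ 7, so there is no saddle point; optimal play is mixed.
B is strictly dominated by T, so General R never plays it.
Center is strictly dominated by Left (it gives General R strictly more in every row), so General C never plays it.
On the remaining 2×2 (T, M vs Left, Right):
Let General R play T with probability p. Expected payoff against Left: 7p + 6(1−p) = p + 6; against Right: 4p + 7(1−p) = −3p + 7.
Setting these equal: p + 6 = −3p + 7 ⇒ 4p = 1 ⇒ p = 1/4, and the value is (1)·(1/4) + 6 = 25/4.
For General C: with q = P(Left), equating T's and M's payoffs gives 3q + 4 = −q + 7 ⇒ q = 3/4.

25/4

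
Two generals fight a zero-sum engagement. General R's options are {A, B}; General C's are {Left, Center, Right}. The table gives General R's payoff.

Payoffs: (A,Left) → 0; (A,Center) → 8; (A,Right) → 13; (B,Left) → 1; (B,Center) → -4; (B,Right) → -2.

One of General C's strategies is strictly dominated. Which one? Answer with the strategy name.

Center holds General R's payoff strictly below Right in every row: 8 < 13, -4 < -2.
So Right is strictly dominated for General C.

Right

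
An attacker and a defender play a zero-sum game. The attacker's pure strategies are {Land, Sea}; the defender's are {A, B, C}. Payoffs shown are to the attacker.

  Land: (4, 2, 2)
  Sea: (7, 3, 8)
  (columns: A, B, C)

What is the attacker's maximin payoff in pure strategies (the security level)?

3

Row minima: Land → 2, Sea → 3.
The best of these is 3.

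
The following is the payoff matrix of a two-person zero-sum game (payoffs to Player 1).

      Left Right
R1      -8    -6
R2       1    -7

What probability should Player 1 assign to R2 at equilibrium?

1/5

Row minima: R1 → -8, R2 → -7; maximin = -7.
Column maxima: Left → 1, Right → -6; minimax = -6.
-7 ≠ -6, so there is no saddle point; optimal play is mixed.
Let Player 1 play R1 with probability p. Expected payoff against Left: (-8)p + 1(1−p) = −9p + 1; against Right: (-6)p + (-7)(1−p) = p − 7.
Setting these equal: −9p + 1 = p − 7 ⇒ −10p = -8 ⇒ p = 4/5, and the value is (-9)·(4/5) + 1 = -31/5.
For Player 2: with q = P(Left), equating R1's and R2's payoffs gives −2q − 6 = 8q − 7 ⇒ q = 1/10.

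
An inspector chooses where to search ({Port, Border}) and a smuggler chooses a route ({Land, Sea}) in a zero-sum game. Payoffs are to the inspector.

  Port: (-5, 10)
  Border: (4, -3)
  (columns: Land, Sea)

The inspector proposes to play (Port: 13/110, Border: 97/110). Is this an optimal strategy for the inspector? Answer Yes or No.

Against Land this mix gives (13/110)·(-5) + (97/110)·4 = 323/110.
Against Sea this mix gives (13/110)·10 + (97/110)·(-3) = -161/110.
The smuggler will play Sea, holding the inspector to -161/110. Shifting weight toward the row that does better against Sea would raise this floor (the equalizing mix achieves 25/22 against both Sea and Land), so the proposed strategy is not optimal.

No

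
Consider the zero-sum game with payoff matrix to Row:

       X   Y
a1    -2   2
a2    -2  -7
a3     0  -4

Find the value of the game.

Row minima: a1 → -2, a2 → -7, a3 → -4; maximin = -2.
Column maxima: X → 0, Y → 2; minimax = 0.
-2 ≠ 0, so there is no saddle point; optimal play is mixed.
a2 is strictly dominated by a3, so Row never plays it.
On the remaining 2×2 (a1, a3 vs X, Y):
Let Row play a1 with probability p. Expected payoff against X: (-2)p + 0(1−p) = −2p; against Y: 2p + (-4)(1−p) = 6p − 4.
Setting these equal: −2p = 6p − 4 ⇒ −8p = -4 ⇒ p = 1/2, and the value is (-2)·(1/2) = -1.
For Column: with q = P(X), equating a1's and a3's payoffs gives −4q + 2 = 4q − 4 ⇒ q = 3/4.

-1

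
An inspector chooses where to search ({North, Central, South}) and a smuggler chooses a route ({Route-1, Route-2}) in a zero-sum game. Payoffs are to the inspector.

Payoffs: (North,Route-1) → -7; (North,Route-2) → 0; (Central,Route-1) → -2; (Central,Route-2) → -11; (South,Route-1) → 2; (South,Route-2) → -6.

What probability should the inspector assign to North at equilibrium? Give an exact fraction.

8/15

Row minima: North → -7, Central → -11, South → -6; maximin = -6.
Column maxima: Route-1 → 2, Route-2 → 0; minimax = 0.
-6 ≠ 0, so there is no saddle point; optimal play is mixed.
Central is strictly dominated by South, so the inspector never plays it.
On the remaining 2×2 (North, South vs Route-1, Route-2):
Let the inspector play North with probability p. Expected payoff against Route-1: (-7)p + 2(1−p) = −9p + 2; against Route-2: 0p + (-6)(1−p) = 6p − 6.
Setting these equal: −9p + 2 = 6p − 6 ⇒ −15p = -8 ⇒ p = 8/15, and the value is (-9)·(8/15) + 2 = -14/5.
For the smuggler: with q = P(Route-1), equating North's and South's payoffs gives −7q = 8q − 6 ⇒ q = 2/5.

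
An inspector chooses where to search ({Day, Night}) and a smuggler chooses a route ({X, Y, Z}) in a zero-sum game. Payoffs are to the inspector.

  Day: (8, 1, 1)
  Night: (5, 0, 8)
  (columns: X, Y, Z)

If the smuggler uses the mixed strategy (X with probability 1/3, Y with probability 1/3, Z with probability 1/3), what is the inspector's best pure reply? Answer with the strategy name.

Expected payoff of Day: (1/3)·8 + (1/3)·1 + (1/3)·1 = 10/3.
Expected payoff of Night: (1/3)·5 + (1/3)·0 + (1/3)·8 = 13/3.
The largest is 13/3, so the inspector's best response is Night.

Night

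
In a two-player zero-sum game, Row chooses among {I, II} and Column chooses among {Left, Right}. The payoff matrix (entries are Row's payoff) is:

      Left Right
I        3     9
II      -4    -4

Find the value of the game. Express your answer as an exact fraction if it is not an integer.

Row minima: I → 3, II → -4; maximin = 3.
Column maxima: Left → 3, Right → 9; minimax = 3.
Since maximin = minimax = 3, there is a saddle point and the value is 3.

3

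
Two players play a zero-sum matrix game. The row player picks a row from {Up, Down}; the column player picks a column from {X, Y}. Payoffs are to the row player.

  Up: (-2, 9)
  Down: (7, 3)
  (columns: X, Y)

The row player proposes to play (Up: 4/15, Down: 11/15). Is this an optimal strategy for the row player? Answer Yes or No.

Against X this mix gives (4/15)·(-2) + (11/15)·7 = 23/5.
Against Y this mix gives (4/15)·9 + (11/15)·3 = 23/5.
All of the column player's active replies (X, Y) yield 23/5, and no column does worse for the row player. The mix makes the column player indifferent and guarantees 23/5, so it is optimal.

Yes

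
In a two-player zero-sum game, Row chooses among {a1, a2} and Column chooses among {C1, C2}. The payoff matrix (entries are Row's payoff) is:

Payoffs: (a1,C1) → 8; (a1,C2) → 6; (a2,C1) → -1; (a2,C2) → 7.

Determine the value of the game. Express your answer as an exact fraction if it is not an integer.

Row minima: a1 → 6, a2 → -1; maximin = 6.
Column maxima: C1 → 8, C2 → 7; minimax = 7.
6 ≠ 7, so there is no saddle point; optimal play is mixed.
Let Row play a1 with probability p. Expected payoff against C1: 8p + (-1)(1−p) = 9p − 1; against C2: 6p + 7(1−p) = −p + 7.
Setting these equal: 9p − 1 = −p + 7 ⇒ 10p = 8 ⇒ p = 4/5, and the value is (9)·(4/5) − 1 = 31/5.
For Column: with q = P(C1), equating a1's and a2's payoffs gives 2q + 6 = −8q + 7 ⇒ q = 1/10.

31/5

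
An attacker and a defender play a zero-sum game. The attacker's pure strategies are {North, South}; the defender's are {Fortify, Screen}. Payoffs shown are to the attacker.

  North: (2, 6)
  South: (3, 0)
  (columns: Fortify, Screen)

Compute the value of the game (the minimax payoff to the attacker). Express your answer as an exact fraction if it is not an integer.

18/7

Row minima: North → 2, South → 0; maximin = 2.
Column maxima: Fortify → 3, Screen → 6; minimax = 3.
2 ≠ 3, so there is no saddle point; optimal play is mixed.
Let the attacker play North with probability p. Expected payoff against Fortify: 2p + 3(1−p) = −p + 3; against Screen: 6p + 0(1−p) = 6p.
Setting these equal: −p + 3 = 6p ⇒ −7p = -3 ⇒ p = 3/7, and the value is (-1)·(3/7) + 3 = 18/7.
For the defender: with q = P(Fortify), equating North's and South's payoffs gives −4q + 6 = 3q ⇒ q = 6/7.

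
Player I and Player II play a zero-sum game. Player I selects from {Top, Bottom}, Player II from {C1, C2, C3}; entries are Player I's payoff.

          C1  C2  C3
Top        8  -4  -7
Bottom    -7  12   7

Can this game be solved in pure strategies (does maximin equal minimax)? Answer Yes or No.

No

Row minima: Top → -7, Bottom → -7; maximin = -7.
Column maxima: C1 → 8, C2 → 12, C3 → 7; minimax = 7.
-7 ≠ 7, so no pure-strategy equilibrium exists.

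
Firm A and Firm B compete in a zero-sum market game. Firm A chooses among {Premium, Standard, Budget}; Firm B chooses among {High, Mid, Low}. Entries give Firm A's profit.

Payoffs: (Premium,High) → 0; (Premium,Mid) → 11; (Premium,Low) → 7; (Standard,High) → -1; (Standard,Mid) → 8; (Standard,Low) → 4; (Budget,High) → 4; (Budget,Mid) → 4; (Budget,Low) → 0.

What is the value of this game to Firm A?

Row minima: Premium → 0, Standard → -1, Budget → 0; maximin = 0.
Column maxima: High → 4, Mid → 11, Low → 7; minimax = 4.
0 ≠ 4, so there is no saddle point; optimal play is mixed.
Standard is strictly dominated by Premium, so Firm A never plays it.
Mid is strictly dominated by Low (it gives Firm A strictly more in every row), so Firm B never plays it.
On the remaining 2×2 (Premium, Budget vs High, Low):
Let Firm A play Premium with probability p. Expected payoff against High: 0p + 4(1−p) = −4p + 4; against Low: 7p + 0(1−p) = 7p.
Setting these equal: −4p + 4 = 7p ⇒ −11p = -4 ⇒ p = 4/11, and the value is (-4)·(4/11) + 4 = 28/11.
For Firm B: with q = P(High), equating Premium's and Budget's payoffs gives −7q + 7 = 4q ⇒ q = 7/11.

28/11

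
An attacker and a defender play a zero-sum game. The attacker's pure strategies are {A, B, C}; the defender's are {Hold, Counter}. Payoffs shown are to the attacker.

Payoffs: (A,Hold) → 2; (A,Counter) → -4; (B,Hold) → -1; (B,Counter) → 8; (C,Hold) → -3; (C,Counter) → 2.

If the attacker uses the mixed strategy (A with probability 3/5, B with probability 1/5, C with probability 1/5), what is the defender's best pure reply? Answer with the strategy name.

Counter

If the defender plays Hold, the attacker's expected payoff is (3/5)·2 + (1/5)·(-1) + (1/5)·(-3) = 2/5.
If the defender plays Counter, the attacker's expected payoff is (3/5)·(-4) + (1/5)·8 + (1/5)·2 = -2/5.
The defender minimizes the attacker's payoff; the smallest is -2/5, so the best response is Counter.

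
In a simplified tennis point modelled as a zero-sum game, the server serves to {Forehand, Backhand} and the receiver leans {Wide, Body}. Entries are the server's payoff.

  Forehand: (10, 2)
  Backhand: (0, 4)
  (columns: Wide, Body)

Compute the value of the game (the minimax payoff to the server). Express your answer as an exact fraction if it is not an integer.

Row minima: Forehand → 2, Backhand → 0; maximin = 2.
Column maxima: Wide → 10, Body → 4; minimax = 4.
2 ≠ 4, so there is no saddle point; optimal play is mixed.
Let the server play Forehand with probability p. Expected payoff against Wide: 10p + 0(1−p) = 10p; against Body: 2p + 4(1−p) = −2p + 4.
Setting these equal: 10p = −2p + 4 ⇒ 12p = 4 ⇒ p = 1/3, and the value is (10)·(1/3) = 10/3.
For the receiver: with q = P(Wide), equating Forehand's and Backhand's payoffs gives 8q + 2 = −4q + 4 ⇒ q = 1/6.

10/3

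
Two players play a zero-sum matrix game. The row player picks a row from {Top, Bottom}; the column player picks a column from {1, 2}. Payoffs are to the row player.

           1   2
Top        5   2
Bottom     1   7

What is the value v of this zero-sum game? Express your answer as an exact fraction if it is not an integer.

Row minima: Top → 2, Bottom → 1; maximin = 2.
Column maxima: 1 → 5, 2 → 7; minimax = 5.
2 ≠ 5, so there is no saddle point; optimal play is mixed.
Let the row player play Top with probability p. Expected payoff against 1: 5p + 1(1−p) = 4p + 1; against 2: 2p + 7(1−p) = −5p + 7.
Setting these equal: 4p + 1 = −5p + 7 ⇒ 9p = 6 ⇒ p = 2/3, and the value is (4)·(2/3) + 1 = 11/3.
For the column player: with q = P(1), equating Top's and Bottom's payoffs gives 3q + 2 = −6q + 7 ⇒ q = 5/9.

11/3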